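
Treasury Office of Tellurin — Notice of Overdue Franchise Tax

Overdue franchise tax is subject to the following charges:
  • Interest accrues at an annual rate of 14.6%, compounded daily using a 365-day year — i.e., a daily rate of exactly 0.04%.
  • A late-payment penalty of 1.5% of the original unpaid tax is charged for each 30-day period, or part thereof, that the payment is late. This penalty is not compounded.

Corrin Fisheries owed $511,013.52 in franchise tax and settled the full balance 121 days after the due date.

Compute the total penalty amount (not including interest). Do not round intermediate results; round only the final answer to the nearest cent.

Penalty periods: ⌈121/30⌉ = 5; penalty = 5 × 1.5% × $511,013.52 = $38,326.01…

$38,326.01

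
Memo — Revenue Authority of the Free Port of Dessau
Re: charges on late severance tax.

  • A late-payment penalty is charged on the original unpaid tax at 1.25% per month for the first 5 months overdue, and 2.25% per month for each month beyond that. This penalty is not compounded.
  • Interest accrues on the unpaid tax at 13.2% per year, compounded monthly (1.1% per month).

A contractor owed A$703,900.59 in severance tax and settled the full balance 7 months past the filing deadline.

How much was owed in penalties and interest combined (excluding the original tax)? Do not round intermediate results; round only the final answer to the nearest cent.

Penalty, months 1–5: 5 × 1.25% × A$703,900.59 = A$43,993.79…
Penalty, months 6–7: 2 × 2.25% × A$703,900.59 = A$31,675.53…
Interest: A$703,900.59 × ((1 + 0.011)^7 − 1) = A$703,900.59 × 0.0795881… = A$56,022.1111…
Penalties + interest = A$75,669.3134… + A$56,022.1111… = A$131,691.42

A$131,691.42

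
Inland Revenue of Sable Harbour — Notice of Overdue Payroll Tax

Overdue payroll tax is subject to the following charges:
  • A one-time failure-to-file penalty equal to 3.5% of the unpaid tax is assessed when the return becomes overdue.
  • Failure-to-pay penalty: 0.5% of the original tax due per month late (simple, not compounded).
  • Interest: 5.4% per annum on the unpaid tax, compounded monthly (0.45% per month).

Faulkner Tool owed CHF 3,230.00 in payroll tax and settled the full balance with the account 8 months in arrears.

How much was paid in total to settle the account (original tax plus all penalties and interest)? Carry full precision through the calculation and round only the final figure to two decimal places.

Failure-to-file penalty: 3.5% × CHF 3,230.00 = CHF 113.05
Failure-to-pay penalty = 0.5% × CHF 3,230.00 × 8 mo = CHF 129.20
Interest: CHF 3,230.00 × ((1 + 0.0045)^8 − 1) = CHF 3,230.00 × 0.0365721… = CHF 118.1280…
Total = CHF 3,230.00 + CHF 242.2500 + CHF 118.1280… = CHF 3,590.38

CHF 3,590.38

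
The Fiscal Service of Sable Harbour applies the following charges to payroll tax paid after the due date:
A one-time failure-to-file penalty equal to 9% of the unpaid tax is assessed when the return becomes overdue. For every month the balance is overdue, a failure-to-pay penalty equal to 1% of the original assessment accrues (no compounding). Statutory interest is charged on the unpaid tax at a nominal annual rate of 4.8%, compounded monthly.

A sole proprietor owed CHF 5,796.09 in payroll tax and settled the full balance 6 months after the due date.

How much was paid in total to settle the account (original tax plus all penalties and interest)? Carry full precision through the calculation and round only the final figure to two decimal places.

CHF 6,806.01

Failure-to-file penalty: 9% × CHF 5,796.09 = CHF 521.65…
Failure-to-pay penalty = 1% × CHF 5,796.09 × 6 mo = CHF 347.77…
Interest (4.8%/yr ÷ 12 = 0.4%/month): CHF 5,796.09 × ((1 + 0.004)^6 − 1) = CHF 140.5047…
Total = CHF 5,796.09 + CHF 869.4135 + CHF 140.5047… = CHF 6,806.01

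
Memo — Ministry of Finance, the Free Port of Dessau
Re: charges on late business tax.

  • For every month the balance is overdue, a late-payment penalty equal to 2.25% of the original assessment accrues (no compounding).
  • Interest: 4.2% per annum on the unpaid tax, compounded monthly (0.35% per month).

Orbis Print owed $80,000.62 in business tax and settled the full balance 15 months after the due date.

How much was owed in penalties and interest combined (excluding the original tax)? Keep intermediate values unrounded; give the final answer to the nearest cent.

$31,304.72

Late-payment penalty = 2.25% × $80,000.62 × 15 mo = $27,000.21…
Interest: $80,000.62 × ((1 + 0.0035)^15 − 1) = $80,000.62 × 0.0538060… = $4,304.5105…
Penalties + interest = $27,000.2093… + $4,304.5105… = $31,304.72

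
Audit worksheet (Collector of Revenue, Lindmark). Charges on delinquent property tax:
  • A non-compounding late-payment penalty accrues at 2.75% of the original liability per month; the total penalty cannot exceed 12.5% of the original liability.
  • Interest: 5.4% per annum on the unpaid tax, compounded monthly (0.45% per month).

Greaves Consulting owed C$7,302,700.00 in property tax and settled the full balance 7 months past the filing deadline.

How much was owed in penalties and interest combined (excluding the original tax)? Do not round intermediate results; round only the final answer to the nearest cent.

Penalty (uncapped): 7 × 2.75% × C$7,302,700.00 = C$1,405,769.75; cap = 12.5% × C$7,302,700.00 = C$912,837.50 → penalty = C$912,837.50
Interest: C$7,302,700.00 × ((1 + 0.0045)^7 − 1) = C$7,302,700.00 × 0.0319285… = C$233,163.9193…
Penalties + interest = C$912,837.5000 + C$233,163.9193… = C$1,146,001.42

C$1,146,001.42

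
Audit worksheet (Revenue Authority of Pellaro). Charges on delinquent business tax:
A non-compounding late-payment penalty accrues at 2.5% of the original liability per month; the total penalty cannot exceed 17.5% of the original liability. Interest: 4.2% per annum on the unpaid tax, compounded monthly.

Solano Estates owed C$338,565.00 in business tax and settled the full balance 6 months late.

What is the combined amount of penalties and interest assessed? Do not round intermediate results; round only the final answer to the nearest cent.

C$57,957.12

Penalty: 6 × 2.5% × C$338,565.00 = C$50,784.75 (below the 17.5% cap of C$59,248.88…)
Interest (4.2%/yr ÷ 12 = 0.35%/month): C$338,565.00 × ((1 + 0.0035)^6 − 1) = C$7,172.3674…
Penalties + interest = C$50,784.7500 + C$7,172.3674… = C$57,957.12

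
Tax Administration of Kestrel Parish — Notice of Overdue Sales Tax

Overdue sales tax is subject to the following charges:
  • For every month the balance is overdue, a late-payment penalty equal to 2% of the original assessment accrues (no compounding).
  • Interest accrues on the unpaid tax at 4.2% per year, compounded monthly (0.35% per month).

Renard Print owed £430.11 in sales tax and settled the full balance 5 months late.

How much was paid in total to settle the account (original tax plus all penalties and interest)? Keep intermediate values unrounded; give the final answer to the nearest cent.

£480.70

Late-payment penalty: 5 × 2% × £430.11 = £43.01…
Interest: £430.11 × ((1 + 0.0035)^5 − 1) = £430.11 × 0.0176229… = £7.5798…
Total = £430.11 + £43.0110 + £7.5798… = £480.70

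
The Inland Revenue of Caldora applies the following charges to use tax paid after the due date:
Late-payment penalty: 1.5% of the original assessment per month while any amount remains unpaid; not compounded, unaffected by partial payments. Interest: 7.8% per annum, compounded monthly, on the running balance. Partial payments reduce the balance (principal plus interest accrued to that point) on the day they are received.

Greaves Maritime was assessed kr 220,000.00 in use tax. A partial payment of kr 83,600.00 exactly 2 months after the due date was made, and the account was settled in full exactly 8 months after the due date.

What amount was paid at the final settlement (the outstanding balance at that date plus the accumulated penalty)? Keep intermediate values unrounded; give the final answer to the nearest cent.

kr 171,189.83

Monthly rate = 7.8% ÷ 12 = 0.65%
Balance at month 2: kr 220,000.0000 × (1 + 0.0065)^2 = kr 222,869.2950
After kr 83,600.00 payment: kr 222,869.2950 − kr 83,600.00 = kr 139,269.2950
Balance at month 8: kr 139,269.2950 × (1 + 0.0065)^6 = kr 144,789.8281…
Penalty: 8 × 1.5% × kr 220,000.00 = kr 26,400.00
Final settlement = outstanding balance + penalty = kr 144,789.8281… + kr 26,400.00 = kr 171,189.83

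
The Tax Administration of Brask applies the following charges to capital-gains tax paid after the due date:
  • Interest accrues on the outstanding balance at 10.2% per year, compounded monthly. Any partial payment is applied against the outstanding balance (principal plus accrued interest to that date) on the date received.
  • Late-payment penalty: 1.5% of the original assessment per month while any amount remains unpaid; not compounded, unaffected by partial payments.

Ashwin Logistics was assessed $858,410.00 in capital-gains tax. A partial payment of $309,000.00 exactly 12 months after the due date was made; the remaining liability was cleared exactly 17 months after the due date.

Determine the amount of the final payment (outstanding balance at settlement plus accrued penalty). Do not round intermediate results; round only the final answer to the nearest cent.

Monthly rate = 10.2% ÷ 12 = 0.85%
Balance at month 12: $858,410.0000 × (1 + 0.0085)^12 = $950,179.3743…
After $309,000.00 payment: $950,179.3743… − $309,000.00 = $641,179.3743…
Balance at month 17: $641,179.3743… × (1 + 0.0085)^5 = $668,896.7042…
Penalty: 17 × 1.5% × $858,410.00 = $218,894.55
Final settlement = outstanding balance + penalty = $668,896.7042… + $218,894.55 = $887,791.25

$887,791.25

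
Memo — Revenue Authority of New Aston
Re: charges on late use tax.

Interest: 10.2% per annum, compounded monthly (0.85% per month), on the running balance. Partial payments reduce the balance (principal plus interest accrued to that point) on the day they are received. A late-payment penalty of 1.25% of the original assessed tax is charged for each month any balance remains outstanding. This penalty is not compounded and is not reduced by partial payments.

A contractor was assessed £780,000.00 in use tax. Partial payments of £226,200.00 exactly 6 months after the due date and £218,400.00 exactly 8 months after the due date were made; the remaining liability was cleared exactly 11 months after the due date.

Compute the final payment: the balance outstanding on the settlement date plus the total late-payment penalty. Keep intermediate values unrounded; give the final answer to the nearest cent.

£503,364.93

Balance at month 6: £780,000.0000 × (1 + 0.0085)^6 = £820,634.9666…
After £226,200.00 payment: £820,634.9666… − £226,200.00 = £594,434.9666…
Balance at month 8: £594,434.9666… × (1 + 0.0085)^2 = £604,583.3090…
After £218,400.00 payment: £604,583.3090… − £218,400.00 = £386,183.3090…
Balance at month 11: £386,183.3090… × (1 + 0.0085)^3 = £396,114.9258…
Penalty: 11 × 1.25% × £780,000.00 = £107,250.00
Final settlement = outstanding balance + penalty = £396,114.9258… + £107,250.00 = £503,364.93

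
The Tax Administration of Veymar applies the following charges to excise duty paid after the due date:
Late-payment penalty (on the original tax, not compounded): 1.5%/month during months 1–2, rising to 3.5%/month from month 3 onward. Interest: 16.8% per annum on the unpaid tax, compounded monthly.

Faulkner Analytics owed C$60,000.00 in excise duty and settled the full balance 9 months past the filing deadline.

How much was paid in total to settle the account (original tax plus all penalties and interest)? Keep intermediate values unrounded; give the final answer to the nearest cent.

C$84,497.48

Penalty, months 1–2: 2 × 1.5% × C$60,000.00 = C$1,800.00
Penalty, months 3–9: 7 × 3.5% × C$60,000.00 = C$14,700.00
Interest (16.8%/yr ÷ 12 = 1.4%/month): C$60,000.00 × ((1 + 0.014)^9 − 1) = C$7,997.4843…
Total = C$60,000.00 + C$16,500.0000 + C$7,997.4843… = C$84,497.48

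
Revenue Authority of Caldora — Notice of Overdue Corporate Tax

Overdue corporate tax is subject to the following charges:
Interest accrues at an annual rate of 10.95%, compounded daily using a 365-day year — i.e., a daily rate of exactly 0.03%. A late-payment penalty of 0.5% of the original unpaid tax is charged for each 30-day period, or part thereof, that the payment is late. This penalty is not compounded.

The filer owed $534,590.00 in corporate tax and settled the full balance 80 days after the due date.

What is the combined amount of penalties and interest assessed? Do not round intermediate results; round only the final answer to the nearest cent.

Penalty periods: ⌈80/30⌉ = 3; penalty = 3 × 0.5% × $534,590.00 = $8,018.85
Interest: $534,590.00 × ((1 + 0.0003)^80 − 1) = $534,590.00 × 0.02428663… = $12,983.3902…
Penalties + interest = $8,018.8500 + $12,983.3902… = $21,002.24

$21,002.24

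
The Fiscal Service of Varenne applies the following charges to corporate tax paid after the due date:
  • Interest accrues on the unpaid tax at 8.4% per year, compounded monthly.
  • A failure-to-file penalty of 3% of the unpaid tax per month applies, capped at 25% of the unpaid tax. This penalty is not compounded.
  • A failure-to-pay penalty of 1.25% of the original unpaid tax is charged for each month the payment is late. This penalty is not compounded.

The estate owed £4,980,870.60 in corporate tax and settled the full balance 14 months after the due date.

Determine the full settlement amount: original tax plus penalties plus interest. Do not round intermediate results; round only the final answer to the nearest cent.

Failure-to-file: 14 × 3% × £4,980,870.60 = £2,091,965.65…, capped at 25% × £4,980,870.60 = £1,245,217.65
Failure-to-pay penalty: 14 × 1.25% × £4,980,870.60 = £871,652.36…
Interest (8.4%/yr ÷ 12 = 0.7%/month): £4,980,870.60 × ((1 + 0.007)^14 − 1) = £510,969.0329…
Total = £4,980,870.60 + £2,116,870.0050 + £510,969.0329… = £7,608,709.64

£7,608,709.64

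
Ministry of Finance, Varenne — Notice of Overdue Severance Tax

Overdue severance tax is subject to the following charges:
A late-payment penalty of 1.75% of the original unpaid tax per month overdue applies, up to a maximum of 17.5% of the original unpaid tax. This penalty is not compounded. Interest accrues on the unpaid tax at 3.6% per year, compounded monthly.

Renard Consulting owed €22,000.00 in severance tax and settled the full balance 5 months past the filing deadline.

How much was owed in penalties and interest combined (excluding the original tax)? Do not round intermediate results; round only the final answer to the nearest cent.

Penalty: 5 × 1.75% × €22,000.00 = €1,925.00 (below the 17.5% cap of €3,850.00)
Interest (3.6%/yr ÷ 12 = 0.3%/month): €22,000.00 × ((1 + 0.003)^5 − 1) = €331.9859…
Penalties + interest = €1,925.0000 + €331.9859… = €2,256.99

€2,256.99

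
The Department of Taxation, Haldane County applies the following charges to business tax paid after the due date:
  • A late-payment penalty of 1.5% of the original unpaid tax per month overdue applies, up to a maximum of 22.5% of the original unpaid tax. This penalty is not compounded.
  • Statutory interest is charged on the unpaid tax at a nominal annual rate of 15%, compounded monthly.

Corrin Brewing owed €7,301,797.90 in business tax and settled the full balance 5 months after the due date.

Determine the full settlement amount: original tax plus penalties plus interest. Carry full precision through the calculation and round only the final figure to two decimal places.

Penalty: 5 × 1.5% × €7,301,797.90 = €547,634.84… (below the 22.5% cap of €1,642,904.53…)
Interest (15%/yr ÷ 12 = 1.25%/month): €7,301,797.90 × ((1 + 0.0125)^5 − 1) = €467,914.9348…
Total = €7,301,797.90 + €547,634.8425 + €467,914.9348… = €8,317,347.68

€8,317,347.68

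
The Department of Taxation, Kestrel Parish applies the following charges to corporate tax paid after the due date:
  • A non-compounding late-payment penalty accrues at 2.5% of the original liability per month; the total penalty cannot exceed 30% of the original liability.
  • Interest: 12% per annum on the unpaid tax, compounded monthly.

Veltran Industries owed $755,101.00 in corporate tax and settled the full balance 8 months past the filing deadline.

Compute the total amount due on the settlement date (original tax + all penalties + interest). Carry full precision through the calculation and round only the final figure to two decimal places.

$968,686.38

Penalty: 8 × 2.5% × $755,101.00 = $151,020.20 (below the 30% cap of $226,530.30)
Interest (12%/yr ÷ 12 = 1%/month): $755,101.00 × ((1 + 0.01)^8 − 1) = $62,565.1813…
Total = $755,101.00 + $151,020.2000 + $62,565.1813… = $968,686.38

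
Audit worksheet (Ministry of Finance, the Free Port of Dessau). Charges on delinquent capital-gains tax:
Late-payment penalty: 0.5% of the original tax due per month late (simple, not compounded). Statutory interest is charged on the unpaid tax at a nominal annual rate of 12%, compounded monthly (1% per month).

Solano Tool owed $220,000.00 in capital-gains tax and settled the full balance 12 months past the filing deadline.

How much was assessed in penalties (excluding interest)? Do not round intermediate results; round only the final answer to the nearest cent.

$13,200.00

Late-payment penalty: 12 × 0.5% × $220,000.00 = $13,200.00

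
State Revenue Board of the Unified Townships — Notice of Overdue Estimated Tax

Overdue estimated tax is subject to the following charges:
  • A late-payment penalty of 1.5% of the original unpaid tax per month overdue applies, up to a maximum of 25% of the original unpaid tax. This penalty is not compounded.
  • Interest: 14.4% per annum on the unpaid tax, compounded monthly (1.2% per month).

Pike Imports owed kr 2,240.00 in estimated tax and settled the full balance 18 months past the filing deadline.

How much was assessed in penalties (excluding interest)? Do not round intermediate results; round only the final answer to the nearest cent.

kr 560.00

Penalty (uncapped): 18 × 1.5% × kr 2,240.00 = kr 604.80; cap = 25% × kr 2,240.00 = kr 560.00 → penalty = kr 560.00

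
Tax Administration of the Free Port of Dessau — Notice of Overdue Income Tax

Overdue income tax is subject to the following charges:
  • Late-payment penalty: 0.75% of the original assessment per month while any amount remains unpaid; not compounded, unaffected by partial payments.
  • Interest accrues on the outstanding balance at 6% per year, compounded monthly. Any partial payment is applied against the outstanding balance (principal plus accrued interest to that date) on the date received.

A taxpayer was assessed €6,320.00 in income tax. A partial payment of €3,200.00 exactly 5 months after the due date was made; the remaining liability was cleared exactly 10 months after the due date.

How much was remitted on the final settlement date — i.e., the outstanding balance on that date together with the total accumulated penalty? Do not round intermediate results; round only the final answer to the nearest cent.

€3,836.40

Monthly rate = 6% ÷ 12 = 0.5%
Balance at month 5: €6,320.0000 × (1 + 0.005)^5 = €6,479.5879…
After €3,200.00 payment: €6,479.5879… − €3,200.00 = €3,279.5879…
Balance at month 10: €3,279.5879… × (1 + 0.005)^5 = €3,362.4016…
Penalty: 10 × 0.75% × €6,320.00 = €474.00
Final settlement = outstanding balance + penalty = €3,362.4016… + €474.00 = €3,836.40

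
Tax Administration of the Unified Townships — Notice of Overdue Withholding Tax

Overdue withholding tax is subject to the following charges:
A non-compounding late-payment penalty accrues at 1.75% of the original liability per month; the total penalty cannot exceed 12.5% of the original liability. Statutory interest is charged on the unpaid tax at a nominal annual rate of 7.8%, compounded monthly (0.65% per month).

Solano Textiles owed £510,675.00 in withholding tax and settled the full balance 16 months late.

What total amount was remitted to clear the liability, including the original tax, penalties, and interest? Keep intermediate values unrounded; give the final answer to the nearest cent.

Penalty (uncapped): 16 × 1.75% × £510,675.00 = £142,989.00; cap = 12.5% × £510,675.00 = £63,834.38… → penalty = £63,834.38…
Interest: £510,675.00 × ((1 + 0.0065)^16 − 1) = £510,675.00 × 0.1092271… = £55,779.5442…
Total = £510,675.00 + £63,834.3750 + £55,779.5442… = £630,288.92

£630,288.92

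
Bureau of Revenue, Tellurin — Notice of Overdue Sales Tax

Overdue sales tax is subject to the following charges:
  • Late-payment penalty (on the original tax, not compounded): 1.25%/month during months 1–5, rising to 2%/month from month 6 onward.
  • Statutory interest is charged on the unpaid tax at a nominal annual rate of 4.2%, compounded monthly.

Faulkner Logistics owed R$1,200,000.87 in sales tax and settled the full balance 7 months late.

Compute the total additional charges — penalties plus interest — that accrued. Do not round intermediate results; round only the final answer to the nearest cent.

Penalty, months 1–5: 5 × 1.25% × R$1,200,000.87 = R$75,000.05…
Penalty, months 6–7: 2 × 2% × R$1,200,000.87 = R$48,000.03…
Interest (4.2%/yr ÷ 12 = 0.35%/month): R$1,200,000.87 × ((1 + 0.0035)^7 − 1) = R$29,710.5286…
Penalties + interest = R$123,000.0892… + R$29,710.5286… = R$152,710.62

R$152,710.62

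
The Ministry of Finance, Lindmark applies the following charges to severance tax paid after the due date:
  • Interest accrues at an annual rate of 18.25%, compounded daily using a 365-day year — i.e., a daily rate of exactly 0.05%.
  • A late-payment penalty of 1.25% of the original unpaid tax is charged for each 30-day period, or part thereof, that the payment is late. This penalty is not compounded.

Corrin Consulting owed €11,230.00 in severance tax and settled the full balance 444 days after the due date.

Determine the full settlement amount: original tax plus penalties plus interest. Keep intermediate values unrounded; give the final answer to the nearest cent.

Penalty periods: ⌈444/30⌉ = 15; penalty = 15 × 1.25% × €11,230.00 = €2,105.63…
Interest: €11,230.00 × ((1 + 0.0005)^444 − 1) = €11,230.00 × 0.24850211… = €2,790.6787…
Total = €11,230.00 + €2,105.6250 + €2,790.6787… = €16,126.30

€16,126.30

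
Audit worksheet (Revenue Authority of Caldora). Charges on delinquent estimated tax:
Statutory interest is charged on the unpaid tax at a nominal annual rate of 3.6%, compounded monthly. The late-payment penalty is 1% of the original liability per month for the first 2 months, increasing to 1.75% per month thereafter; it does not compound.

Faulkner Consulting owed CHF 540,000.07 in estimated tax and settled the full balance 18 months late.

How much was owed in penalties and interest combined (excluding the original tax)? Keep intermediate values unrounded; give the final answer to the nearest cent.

CHF 191,915.64

Penalty, months 1–2: 2 × 1% × CHF 540,000.07 = CHF 10,800.00…
Penalty, months 3–18: 16 × 1.75% × CHF 540,000.07 = CHF 151,200.02…
Interest (3.6%/yr ÷ 12 = 0.3%/month): CHF 540,000.07 × ((1 + 0.003)^18 − 1) = CHF 29,915.6161…
Penalties + interest = CHF 162,000.0210 + CHF 29,915.6161… = CHF 191,915.64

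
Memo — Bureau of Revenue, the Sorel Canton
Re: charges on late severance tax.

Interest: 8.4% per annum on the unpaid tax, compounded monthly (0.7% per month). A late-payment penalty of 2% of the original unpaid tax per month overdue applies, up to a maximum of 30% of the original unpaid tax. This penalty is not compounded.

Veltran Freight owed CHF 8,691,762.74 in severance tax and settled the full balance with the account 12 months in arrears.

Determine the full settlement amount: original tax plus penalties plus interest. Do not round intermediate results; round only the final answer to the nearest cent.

Penalty: 12 × 2% × CHF 8,691,762.74 = CHF 2,086,023.06… (below the 30% cap of CHF 2,607,528.82…)
Interest: CHF 8,691,762.74 × ((1 + 0.007)^12 − 1) = CHF 8,691,762.74 × 0.0873107… = CHF 758,883.5580…
Total = CHF 8,691,762.74 + CHF 2,086,023.0576 + CHF 758,883.5580… = CHF 11,536,669.36

CHF 11,536,669.36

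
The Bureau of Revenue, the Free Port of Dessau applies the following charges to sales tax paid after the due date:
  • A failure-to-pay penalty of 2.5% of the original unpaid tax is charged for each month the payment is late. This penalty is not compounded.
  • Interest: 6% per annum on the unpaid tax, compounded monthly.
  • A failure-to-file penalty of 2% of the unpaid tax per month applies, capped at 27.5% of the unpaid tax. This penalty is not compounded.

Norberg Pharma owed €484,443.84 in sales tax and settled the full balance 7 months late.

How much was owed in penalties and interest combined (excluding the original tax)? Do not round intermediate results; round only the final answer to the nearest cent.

€169,811.81

Failure-to-file: 7 × 2% × €484,443.84 = €67,822.14… (under the 27.5% cap)
Failure-to-pay penalty = 2.5% × €484,443.84 × 7 mo = €84,777.67…
Interest (6%/yr ÷ 12 = 0.5%/month): €484,443.84 × ((1 + 0.005)^7 − 1) = €17,211.9975…
Penalties + interest = €152,599.8096 + €17,211.9975… = €169,811.81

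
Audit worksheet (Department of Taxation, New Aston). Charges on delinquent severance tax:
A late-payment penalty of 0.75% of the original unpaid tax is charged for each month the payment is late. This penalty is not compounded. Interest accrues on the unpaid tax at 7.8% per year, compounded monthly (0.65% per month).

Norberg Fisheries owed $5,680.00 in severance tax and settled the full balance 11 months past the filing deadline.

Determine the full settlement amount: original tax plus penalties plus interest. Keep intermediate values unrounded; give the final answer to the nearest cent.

Late-payment penalty = 0.75% × $5,680.00 × 11 mo = $468.60
Interest: $5,680.00 × ((1 + 0.0065)^11 − 1) = $5,680.00 × 0.0738697… = $419.5797…
Total = $5,680.00 + $468.6000 + $419.5797… = $6,568.18

$6,568.18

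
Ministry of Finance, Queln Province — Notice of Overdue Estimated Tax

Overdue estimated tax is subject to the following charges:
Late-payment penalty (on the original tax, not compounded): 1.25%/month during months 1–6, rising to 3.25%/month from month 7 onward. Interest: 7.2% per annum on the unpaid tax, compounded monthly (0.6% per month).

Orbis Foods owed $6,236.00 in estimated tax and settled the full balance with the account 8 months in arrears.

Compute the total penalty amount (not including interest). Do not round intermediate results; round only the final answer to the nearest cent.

$873.04

Penalty, months 1–6: 6 × 1.25% × $6,236.00 = $467.70
Penalty, months 7–8: 2 × 3.25% × $6,236.00 = $405.34
Total penalty = $467.70 + $405.34 = $873.04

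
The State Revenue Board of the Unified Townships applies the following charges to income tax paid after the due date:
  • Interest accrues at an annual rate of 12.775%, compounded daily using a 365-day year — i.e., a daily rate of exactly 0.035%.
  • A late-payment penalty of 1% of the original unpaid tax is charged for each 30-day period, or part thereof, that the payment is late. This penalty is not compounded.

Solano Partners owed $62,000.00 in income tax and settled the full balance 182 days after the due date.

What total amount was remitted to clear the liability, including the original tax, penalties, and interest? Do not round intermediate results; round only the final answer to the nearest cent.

$70,417.17

Penalty periods: ⌈182/30⌉ = 7; penalty = 7 × 1% × $62,000.00 = $4,340.00
Interest: $62,000.00 × ((1 + 0.00035)^182 − 1) = $62,000.00 × 0.06576074… = $4,077.1660…
Total = $62,000.00 + $4,340.0000 + $4,077.1660… = $70,417.17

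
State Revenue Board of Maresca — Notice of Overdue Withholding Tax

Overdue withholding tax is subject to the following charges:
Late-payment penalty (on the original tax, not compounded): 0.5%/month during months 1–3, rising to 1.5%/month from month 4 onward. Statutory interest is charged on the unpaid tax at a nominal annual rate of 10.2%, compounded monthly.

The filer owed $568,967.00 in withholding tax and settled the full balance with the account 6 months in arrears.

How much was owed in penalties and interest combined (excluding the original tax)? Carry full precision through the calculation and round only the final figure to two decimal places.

$63,778.99

Penalty, months 1–3: 3 × 0.5% × $568,967.00 = $8,534.51…
Penalty, months 4–6: 3 × 1.5% × $568,967.00 = $25,603.52…
Interest (10.2%/yr ÷ 12 = 0.85%/month): $568,967.00 × ((1 + 0.0085)^6 − 1) = $29,640.9680…
Penalties + interest = $34,138.0200 + $29,640.9680… = $63,778.99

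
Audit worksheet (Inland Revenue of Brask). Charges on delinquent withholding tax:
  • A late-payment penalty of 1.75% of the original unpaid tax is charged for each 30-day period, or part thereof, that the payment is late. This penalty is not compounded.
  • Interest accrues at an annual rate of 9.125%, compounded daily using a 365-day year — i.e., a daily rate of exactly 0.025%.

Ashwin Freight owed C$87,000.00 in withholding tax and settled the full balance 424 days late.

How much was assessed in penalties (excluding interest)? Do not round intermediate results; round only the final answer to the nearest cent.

C$22,837.50

Penalty periods: ⌈424/30⌉ = 15; penalty = 15 × 1.75% × C$87,000.00 = C$22,837.50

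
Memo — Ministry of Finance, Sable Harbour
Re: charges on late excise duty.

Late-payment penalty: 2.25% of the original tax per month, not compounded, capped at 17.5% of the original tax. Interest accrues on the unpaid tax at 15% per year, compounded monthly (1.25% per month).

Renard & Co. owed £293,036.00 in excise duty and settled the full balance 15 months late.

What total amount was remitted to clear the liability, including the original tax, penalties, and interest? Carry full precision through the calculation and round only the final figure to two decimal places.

Penalty (uncapped): 15 × 2.25% × £293,036.00 = £98,899.65; cap = 17.5% × £293,036.00 = £51,281.30 → penalty = £51,281.30
Interest: £293,036.00 × ((1 + 0.0125)^15 − 1) = £293,036.00 × 0.2048292… = £60,022.3244…
Total = £293,036.00 + £51,281.3000 + £60,022.3244… = £404,339.62

£404,339.62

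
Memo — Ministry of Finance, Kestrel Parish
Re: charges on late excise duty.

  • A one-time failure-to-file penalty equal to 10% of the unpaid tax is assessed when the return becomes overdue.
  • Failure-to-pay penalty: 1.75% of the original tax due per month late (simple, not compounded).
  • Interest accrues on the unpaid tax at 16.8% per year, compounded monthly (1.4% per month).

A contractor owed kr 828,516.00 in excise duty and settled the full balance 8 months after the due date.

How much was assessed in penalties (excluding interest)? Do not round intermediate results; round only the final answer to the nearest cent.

kr 198,843.84

Failure-to-file penalty: 10% × kr 828,516.00 = kr 82,851.60
Failure-to-pay penalty: 8 × 1.75% × kr 828,516.00 = kr 115,992.24
Total penalty = kr 82,851.60 + kr 115,992.24 = kr 198,843.84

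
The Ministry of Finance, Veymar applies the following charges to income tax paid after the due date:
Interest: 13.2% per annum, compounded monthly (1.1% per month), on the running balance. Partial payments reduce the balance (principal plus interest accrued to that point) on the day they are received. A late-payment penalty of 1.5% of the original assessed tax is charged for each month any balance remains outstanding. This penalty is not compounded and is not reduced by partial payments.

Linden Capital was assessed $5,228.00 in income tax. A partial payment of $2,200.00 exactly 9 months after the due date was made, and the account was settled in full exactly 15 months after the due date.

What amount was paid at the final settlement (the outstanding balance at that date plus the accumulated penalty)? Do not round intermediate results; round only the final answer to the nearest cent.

Balance at month 9: $5,228.0000 × (1 + 0.011)^9 = $5,768.9394…
After $2,200.00 payment: $5,768.9394… − $2,200.00 = $3,568.9394…
Balance at month 15: $3,568.9394… × (1 + 0.011)^6 = $3,811.0629…
Penalty: 15 × 1.5% × $5,228.00 = $1,176.30
Final settlement = outstanding balance + penalty = $3,811.0629… + $1,176.30 = $4,987.36

$4,987.36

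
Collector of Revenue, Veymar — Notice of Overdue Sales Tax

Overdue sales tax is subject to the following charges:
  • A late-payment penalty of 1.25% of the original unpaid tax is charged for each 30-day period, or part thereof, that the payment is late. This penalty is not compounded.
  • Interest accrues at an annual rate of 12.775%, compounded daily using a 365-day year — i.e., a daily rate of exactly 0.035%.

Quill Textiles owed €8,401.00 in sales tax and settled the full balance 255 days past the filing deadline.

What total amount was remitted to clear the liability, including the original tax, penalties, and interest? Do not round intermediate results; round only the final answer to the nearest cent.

Penalty periods: ⌈255/30⌉ = 9; penalty = 9 × 1.25% × €8,401.00 = €945.11…
Interest: €8,401.00 × ((1 + 0.00035)^255 − 1) = €8,401.00 × 0.09333689… = €784.1232…
Total = €8,401.00 + €945.1125 + €784.1232… = €10,130.24

€10,130.24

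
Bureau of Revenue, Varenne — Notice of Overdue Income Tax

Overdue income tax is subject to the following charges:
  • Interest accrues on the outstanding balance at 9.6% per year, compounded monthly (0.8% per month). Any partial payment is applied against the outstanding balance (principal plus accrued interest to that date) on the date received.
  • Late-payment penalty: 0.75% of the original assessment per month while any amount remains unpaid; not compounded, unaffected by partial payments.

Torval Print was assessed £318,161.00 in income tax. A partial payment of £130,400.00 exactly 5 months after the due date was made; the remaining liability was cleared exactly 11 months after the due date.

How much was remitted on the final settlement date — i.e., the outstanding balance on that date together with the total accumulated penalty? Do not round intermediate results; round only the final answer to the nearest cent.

£236,768.96

Balance at month 5: £318,161.0000 × (1 + 0.008)^5 = £331,092.6986…
After £130,400.00 payment: £331,092.6986… − £130,400.00 = £200,692.6986…
Balance at month 11: £200,692.6986… × (1 + 0.008)^6 = £210,520.6805…
Penalty: 11 × 0.75% × £318,161.00 = £26,248.28…
Final settlement = outstanding balance + penalty = £210,520.6805… + £26,248.28… = £236,768.96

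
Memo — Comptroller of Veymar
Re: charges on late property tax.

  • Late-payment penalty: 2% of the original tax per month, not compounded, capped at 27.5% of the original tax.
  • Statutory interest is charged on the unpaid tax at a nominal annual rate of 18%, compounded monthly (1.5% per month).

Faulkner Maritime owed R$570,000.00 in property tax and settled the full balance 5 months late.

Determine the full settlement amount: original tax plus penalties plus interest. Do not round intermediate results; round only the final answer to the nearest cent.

R$671,051.88

Penalty: 5 × 2% × R$570,000.00 = R$57,000.00 (below the 27.5% cap of R$156,750.00)
Interest: R$570,000.00 × ((1 + 0.015)^5 − 1) = R$570,000.00 × 0.0772840… = R$44,051.8822…
Total = R$570,000.00 + R$57,000.0000 + R$44,051.8822… = R$671,051.88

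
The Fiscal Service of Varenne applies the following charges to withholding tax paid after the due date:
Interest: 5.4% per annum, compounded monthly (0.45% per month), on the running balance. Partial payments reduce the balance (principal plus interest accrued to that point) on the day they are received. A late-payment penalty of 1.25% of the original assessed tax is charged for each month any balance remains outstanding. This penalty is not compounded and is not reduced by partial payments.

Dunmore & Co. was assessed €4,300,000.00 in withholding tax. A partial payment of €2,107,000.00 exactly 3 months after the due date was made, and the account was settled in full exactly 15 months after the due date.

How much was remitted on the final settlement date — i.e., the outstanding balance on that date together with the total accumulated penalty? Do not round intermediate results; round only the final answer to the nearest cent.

€3,182,186.92

Balance at month 3: €4,300,000.0000 × (1 + 0.0045)^3 = €4,358,311.6168…
After €2,107,000.00 payment: €4,358,311.6168… − €2,107,000.00 = €2,251,311.6168…
Balance at month 15: €2,251,311.6168… × (1 + 0.0045)^12 = €2,375,936.9156…
Penalty: 15 × 1.25% × €4,300,000.00 = €806,250.00
Final settlement = outstanding balance + penalty = €2,375,936.9156… + €806,250.00 = €3,182,186.92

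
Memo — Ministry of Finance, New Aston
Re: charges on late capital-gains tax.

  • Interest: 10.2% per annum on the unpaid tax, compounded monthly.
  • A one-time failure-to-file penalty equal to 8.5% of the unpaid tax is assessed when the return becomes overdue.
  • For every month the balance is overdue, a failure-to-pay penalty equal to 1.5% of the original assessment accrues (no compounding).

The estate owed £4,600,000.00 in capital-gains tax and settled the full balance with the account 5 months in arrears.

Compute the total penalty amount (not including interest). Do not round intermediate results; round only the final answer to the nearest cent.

£736,000.00

Failure-to-file penalty: 8.5% × £4,600,000.00 = £391,000.00
Failure-to-pay penalty = 1.5% × £4,600,000.00 × 5 mo = £345,000.00
Total penalty = £391,000.00 + £345,000.00 = £736,000.00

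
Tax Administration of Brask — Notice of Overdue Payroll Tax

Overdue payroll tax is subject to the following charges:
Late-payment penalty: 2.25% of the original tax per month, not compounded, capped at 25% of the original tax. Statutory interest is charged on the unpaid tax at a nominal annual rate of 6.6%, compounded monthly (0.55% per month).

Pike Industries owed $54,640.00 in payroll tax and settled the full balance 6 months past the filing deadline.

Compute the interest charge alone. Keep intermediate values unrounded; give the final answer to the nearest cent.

Interest: $54,640.00 × ((1 + 0.0055)^6 − 1) = $54,640.00 × 0.0334571… = $1,828.0955…

$1,828.10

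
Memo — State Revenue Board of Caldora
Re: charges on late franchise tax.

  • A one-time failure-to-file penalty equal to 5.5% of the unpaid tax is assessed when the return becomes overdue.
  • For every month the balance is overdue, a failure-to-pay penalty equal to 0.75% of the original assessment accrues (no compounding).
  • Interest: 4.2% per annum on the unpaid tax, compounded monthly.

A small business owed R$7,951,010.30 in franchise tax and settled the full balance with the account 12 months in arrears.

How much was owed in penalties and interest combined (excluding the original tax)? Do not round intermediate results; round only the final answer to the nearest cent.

R$1,493,342.91

Failure-to-file penalty: 5.5% × R$7,951,010.30 = R$437,305.57…
Failure-to-pay penalty: 12 × 0.75% × R$7,951,010.30 = R$715,590.93…
Interest (4.2%/yr ÷ 12 = 0.35%/month): R$7,951,010.30 × ((1 + 0.0035)^12 − 1) = R$340,446.4163…
Penalties + interest = R$1,152,896.4935 + R$340,446.4163… = R$1,493,342.91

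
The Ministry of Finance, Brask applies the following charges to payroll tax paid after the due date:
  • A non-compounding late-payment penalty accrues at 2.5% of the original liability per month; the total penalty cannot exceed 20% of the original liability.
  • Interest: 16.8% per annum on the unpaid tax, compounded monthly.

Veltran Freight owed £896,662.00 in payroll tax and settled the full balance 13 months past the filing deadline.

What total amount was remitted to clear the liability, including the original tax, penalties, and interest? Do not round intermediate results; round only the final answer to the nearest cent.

£1,253,624.00

Penalty (uncapped): 13 × 2.5% × £896,662.00 = £291,415.15; cap = 20% × £896,662.00 = £179,332.40 → penalty = £179,332.40
Interest (16.8%/yr ÷ 12 = 1.4%/month): £896,662.00 × ((1 + 0.014)^13 − 1) = £177,629.6001…
Total = £896,662.00 + £179,332.4000 + £177,629.6001… = £1,253,624.00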